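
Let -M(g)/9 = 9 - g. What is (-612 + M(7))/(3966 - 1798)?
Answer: -315/1084 ≈ -0.29059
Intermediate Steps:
M(g) = -81 + 9*g (M(g) = -9*(9 - g) = -81 + 9*g)
(-612 + M(7))/(3966 - 1798) = (-612 + (-81 + 9*7))/(3966 - 1798) = (-612 + (-81 + 63))/2168 = (-612 - 18)*(1/2168) = -630*1/2168 = -315/1084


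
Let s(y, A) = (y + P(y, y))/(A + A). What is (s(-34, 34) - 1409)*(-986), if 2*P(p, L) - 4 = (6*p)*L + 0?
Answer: 1339452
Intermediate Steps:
P(p, L) = 2 + 3*L*p (P(p, L) = 2 + ((6*p)*L + 0)/2 = 2 + (6*L*p + 0)/2 = 2 + (6*L*p)/2 = 2 + 3*L*p)
s(y, A) = (2 + y + 3*y²)/(2*A) (s(y, A) = (y + (2 + 3*y*y))/(A + A) = (y + (2 + 3*y²))/((2*A)) = (2 + y + 3*y²)*(1/(2*A)) = (2 + y + 3*y²)/(2*A))
(s(-34, 34) - 1409)*(-986) = ((½)*(2 - 34 + 3*(-34)²)/34 - 1409)*(-986) = ((½)*(1/34)*(2 - 34 + 3*1156) - 1409)*(-986) = ((½)*(1/34)*(2 - 34 + 3468) - 1409)*(-986) = ((½)*(1/34)*3436 - 1409)*(-986) = (859/17 - 1409)*(-986) = -23094/17*(-986) = 1339452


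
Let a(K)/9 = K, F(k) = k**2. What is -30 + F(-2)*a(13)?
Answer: 438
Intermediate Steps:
a(K) = 9*K
-30 + F(-2)*a(13) = -30 + (-2)**2*(9*13) = -30 + 4*117 = -30 + 468 = 438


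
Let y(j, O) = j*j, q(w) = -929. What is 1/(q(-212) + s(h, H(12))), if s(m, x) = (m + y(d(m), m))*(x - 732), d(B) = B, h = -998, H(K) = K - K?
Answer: -1/728345321 ≈ -1.3730e-9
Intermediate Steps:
H(K) = 0
y(j, O) = j**2
s(m, x) = (-732 + x)*(m + m**2) (s(m, x) = (m + m**2)*(x - 732) = (m + m**2)*(-732 + x) = (-732 + x)*(m + m**2))
1/(q(-212) + s(h, H(12))) = 1/(-929 - 998*(-732 + 0 - 732*(-998) - 998*0)) = 1/(-929 - 998*(-732 + 0 + 730536 + 0)) = 1/(-929 - 998*729804) = 1/(-929 - 728344392) = 1/(-728345321) = -1/728345321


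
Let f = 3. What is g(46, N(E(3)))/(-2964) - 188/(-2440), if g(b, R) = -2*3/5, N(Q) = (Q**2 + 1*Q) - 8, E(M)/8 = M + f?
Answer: 1167/15067 ≈ 0.077454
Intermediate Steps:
E(M) = 24 + 8*M (E(M) = 8*(M + 3) = 8*(3 + M) = 24 + 8*M)
N(Q) = -8 + Q + Q**2 (N(Q) = (Q**2 + Q) - 8 = (Q + Q**2) - 8 = -8 + Q + Q**2)
g(b, R) = -6/5 (g(b, R) = -6*1/5 = -6/5)
g(46, N(E(3)))/(-2964) - 188/(-2440) = -6/5/(-2964) - 188/(-2440) = -6/5*(-1/2964) - 188*(-1/2440) = 1/2470 + 47/610 = 1167/15067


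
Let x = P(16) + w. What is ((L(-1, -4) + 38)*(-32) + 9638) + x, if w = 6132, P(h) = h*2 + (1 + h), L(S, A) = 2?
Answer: 14539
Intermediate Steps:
P(h) = 1 + 3*h (P(h) = 2*h + (1 + h) = 1 + 3*h)
x = 6181 (x = (1 + 3*16) + 6132 = (1 + 48) + 6132 = 49 + 6132 = 6181)
((L(-1, -4) + 38)*(-32) + 9638) + x = ((2 + 38)*(-32) + 9638) + 6181 = (40*(-32) + 9638) + 6181 = (-1280 + 9638) + 6181 = 8358 + 6181 = 14539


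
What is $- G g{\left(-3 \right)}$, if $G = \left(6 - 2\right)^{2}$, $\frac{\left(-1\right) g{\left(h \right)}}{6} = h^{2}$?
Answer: $864$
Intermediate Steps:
$g{\left(h \right)} = - 6 h^{2}$
$G = 16$ ($G = 4^{2} = 16$)
$- G g{\left(-3 \right)} = \left(-1\right) 16 \left(- 6 \left(-3\right)^{2}\right) = - 16 \left(\left(-6\right) 9\right) = \left(-16\right) \left(-54\right) = 864$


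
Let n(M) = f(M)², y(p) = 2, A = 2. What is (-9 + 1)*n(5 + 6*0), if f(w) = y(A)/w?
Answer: -32/25 ≈ -1.2800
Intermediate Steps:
f(w) = 2/w
n(M) = 4/M² (n(M) = (2/M)² = 4/M²)
(-9 + 1)*n(5 + 6*0) = (-9 + 1)*(4/(5 + 6*0)²) = -32/(5 + 0)² = -32/5² = -32/25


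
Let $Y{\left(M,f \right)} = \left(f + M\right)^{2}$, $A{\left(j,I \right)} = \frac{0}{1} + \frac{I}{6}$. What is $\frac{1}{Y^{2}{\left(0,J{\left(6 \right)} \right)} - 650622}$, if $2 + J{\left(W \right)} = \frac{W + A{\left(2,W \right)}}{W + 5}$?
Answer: $- \frac{14641}{9525706077} \approx -1.537 \cdot 10^{-6}$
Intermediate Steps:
$A{\left(j,I \right)} = \frac{I}{6}$ ($A{\left(j,I \right)} = 0 \cdot 1 + I \frac{1}{6} = 0 + \frac{I}{6} = \frac{I}{6}$)
$J{\left(W \right)} = -2 + \frac{7 W}{6 \left(5 + W\right)}$ ($J{\left(W \right)} = -2 + \frac{W + \frac{W}{6}}{W + 5} = -2 + \frac{\frac{7}{6} W}{5 + W} = -2 + \frac{7 W}{6 \left(5 + W\right)}$)
$Y{\left(M,f \right)} = \left(M + f\right)^{2}$
$\frac{1}{Y^{2}{\left(0,J{\left(6 \right)} \right)} - 650622} = \frac{1}{\left(\left(0 + \frac{5 \left(-12 - 6\right)}{6 \left(5 + 6\right)}\right)^{2}\right)^{2} - 650622} = \frac{1}{\left(\left(0 + \frac{5 \left(-12 - 6\right)}{6 \cdot 11}\right)^{2}\right)^{2} - 650622} = \frac{1}{\left(\left(0 + \frac{5}{6} \cdot \frac{1}{11} \left(-18\right)\right)^{2}\right)^{2} - 650622} = \frac{1}{\left(\left(0 - \frac{15}{11}\right)^{2}\right)^{2} - 650622} = \frac{1}{\left(\left(- \frac{15}{11}\right)^{2}\right)^{2} - 650622} = \frac{1}{\left(\frac{225}{121}\right)^{2} - 650622} = \frac{1}{\frac{50625}{14641} - 650622} = \frac{1}{- \frac{9525706077}{14641}} = - \frac{14641}{9525706077}$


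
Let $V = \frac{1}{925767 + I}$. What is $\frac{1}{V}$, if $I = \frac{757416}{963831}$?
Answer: $\frac{27038899721}{29207} \approx 9.2577 \cdot 10^{5}$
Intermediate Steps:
$I = \frac{22952}{29207}$ ($I = 757416 \cdot \frac{1}{963831} = \frac{22952}{29207} \approx 0.78584$)
$V = \frac{29207}{27038899721}$ ($V = \frac{1}{925767 + \frac{22952}{29207}} = \frac{1}{\frac{27038899721}{29207}} = \frac{29207}{27038899721} \approx 1.0802 \cdot 10^{-6}$)
$\frac{1}{V} = \frac{1}{\frac{29207}{27038899721}} = \frac{27038899721}{29207}$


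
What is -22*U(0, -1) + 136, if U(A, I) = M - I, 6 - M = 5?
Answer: 92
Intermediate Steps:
M = 1 (M = 6 - 1*5 = 6 - 5 = 1)
U(A, I) = 1 - I
-22*U(0, -1) + 136 = -22*(1 - 1*(-1)) + 136 = -22*(1 + 1) + 136 = -22*2 + 136 = -44 + 136 = 92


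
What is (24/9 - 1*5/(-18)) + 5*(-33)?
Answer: -2917/18 ≈ -162.06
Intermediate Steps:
(24/9 - 1*5/(-18)) + 5*(-33) = (24*(1/9) - 5*(-1/18)) - 165 = (8/3 + 5/18) - 165 = 53/18 - 165 = -2917/18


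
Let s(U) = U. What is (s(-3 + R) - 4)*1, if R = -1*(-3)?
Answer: -4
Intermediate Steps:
R = 3
(s(-3 + R) - 4)*1 = ((-3 + 3) - 4)*1 = (0 - 4)*1 = -4*1 = -4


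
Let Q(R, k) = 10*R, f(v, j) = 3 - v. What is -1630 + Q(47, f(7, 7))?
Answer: -1160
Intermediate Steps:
-1630 + Q(47, f(7, 7)) = -1630 + 10*47 = -1630 + 470 = -1160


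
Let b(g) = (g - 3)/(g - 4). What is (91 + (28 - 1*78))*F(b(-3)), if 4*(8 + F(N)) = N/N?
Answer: -1271/4 ≈ -317.75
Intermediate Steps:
b(g) = (-3 + g)/(-4 + g)
F(N) = -31/4 (F(N) = -8 + (N/N)/4 = -8 + (¼)*1 = -8 + ¼ = -31/4)
(91 + (28 - 1*78))*F(b(-3)) = (91 + (28 - 1*78))*(-31/4) = (91 + (28 - 78))*(-31/4) = (91 - 50)*(-31/4) = 41*(-31/4) = -1271/4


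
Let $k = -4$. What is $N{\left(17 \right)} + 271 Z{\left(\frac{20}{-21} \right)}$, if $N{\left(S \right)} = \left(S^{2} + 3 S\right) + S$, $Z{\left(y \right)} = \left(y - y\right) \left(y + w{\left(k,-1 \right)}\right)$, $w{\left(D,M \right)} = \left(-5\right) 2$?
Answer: $357$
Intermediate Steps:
$w{\left(D,M \right)} = -10$
$Z{\left(y \right)} = 0$ ($Z{\left(y \right)} = \left(y - y\right) \left(y - 10\right) = 0 \left(-10 + y\right) = 0$)
$N{\left(S \right)} = S^{2} + 4 S$
$N{\left(17 \right)} + 271 Z{\left(\frac{20}{-21} \right)} = 17 \left(4 + 17\right) + 271 \cdot 0 = 17 \cdot 21 + 0 = 357 + 0 = 357$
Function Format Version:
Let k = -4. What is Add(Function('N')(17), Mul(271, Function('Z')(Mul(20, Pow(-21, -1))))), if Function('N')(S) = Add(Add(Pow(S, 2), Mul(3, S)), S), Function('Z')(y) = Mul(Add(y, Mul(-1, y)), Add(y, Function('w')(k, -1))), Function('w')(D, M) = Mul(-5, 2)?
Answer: 357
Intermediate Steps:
Function('w')(D, M) = -10
Function('Z')(y) = 0 (Function('Z')(y) = Mul(Add(y, Mul(-1, y)), Add(y, -10)) = Mul(0, Add(-10, y)) = 0)
Function('N')(S) = Add(Pow(S, 2), Mul(4, S))
Add(Function('N')(17), Mul(271, Function('Z')(Mul(20, Pow(-21, -1))))) = Add(Mul(17, Add(4, 17)), Mul(271, 0)) = Add(Mul(17, 21), 0) = Add(357, 0) = 357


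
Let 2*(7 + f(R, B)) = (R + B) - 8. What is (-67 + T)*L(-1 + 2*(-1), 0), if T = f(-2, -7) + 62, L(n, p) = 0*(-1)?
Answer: 0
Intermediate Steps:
L(n, p) = 0
f(R, B) = -11 + B/2 + R/2 (f(R, B) = -7 + ((R + B) - 8)/2 = -7 + ((B + R) - 8)/2 = -7 + (-8 + B + R)/2 = -7 + (-4 + B/2 + R/2) = -11 + B/2 + R/2)
T = 93/2 (T = (-11 + (½)*(-7) + (½)*(-2)) + 62 = (-11 - 7/2 - 1) + 62 = -31/2 + 62 = 93/2 ≈ 46.500)
(-67 + T)*L(-1 + 2*(-1), 0) = (-67 + 93/2)*0 = -41/2*0 = 0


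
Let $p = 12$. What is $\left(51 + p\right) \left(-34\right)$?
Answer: $-2142$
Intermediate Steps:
$\left(51 + p\right) \left(-34\right) = \left(51 + 12\right) \left(-34\right) = 63 \left(-34\right) = -2142$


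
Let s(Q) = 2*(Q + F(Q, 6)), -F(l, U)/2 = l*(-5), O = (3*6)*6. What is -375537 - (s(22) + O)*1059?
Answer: -1002465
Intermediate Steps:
O = 108 (O = 18*6 = 108)
F(l, U) = 10*l (F(l, U) = -2*l*(-5) = -(-10)*l = 10*l)
s(Q) = 22*Q (s(Q) = 2*(Q + 10*Q) = 2*(11*Q) = 22*Q)
-375537 - (s(22) + O)*1059 = -375537 - (22*22 + 108)*1059 = -375537 - (484 + 108)*1059 = -375537 - 592*1059 = -375537 - 1*626928 = -375537 - 626928 = -1002465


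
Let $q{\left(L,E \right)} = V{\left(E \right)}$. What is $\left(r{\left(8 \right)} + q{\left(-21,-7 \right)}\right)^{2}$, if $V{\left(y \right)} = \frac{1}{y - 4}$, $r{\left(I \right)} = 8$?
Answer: $\frac{7569}{121} \approx 62.554$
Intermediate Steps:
$V{\left(y \right)} = \frac{1}{-4 + y}$
$q{\left(L,E \right)} = \frac{1}{-4 + E}$
$\left(r{\left(8 \right)} + q{\left(-21,-7 \right)}\right)^{2} = \left(8 + \frac{1}{-4 - 7}\right)^{2} = \left(8 + \frac{1}{-11}\right)^{2} = \left(8 - \frac{1}{11}\right)^{2} = \left(\frac{87}{11}\right)^{2} = \frac{7569}{121}$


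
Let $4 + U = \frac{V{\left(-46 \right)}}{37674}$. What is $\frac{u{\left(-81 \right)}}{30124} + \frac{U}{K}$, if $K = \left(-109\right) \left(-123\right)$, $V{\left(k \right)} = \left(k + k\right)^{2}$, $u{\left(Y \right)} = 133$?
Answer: $\frac{1367240881}{330771551292} \approx 0.0041335$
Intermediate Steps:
$V{\left(k \right)} = 4 k^{2}$ ($V{\left(k \right)} = \left(2 k\right)^{2} = 4 k^{2}$)
$U = - \frac{3092}{819}$ ($U = -4 + \frac{4 \left(-46\right)^{2}}{37674} = -4 + 4 \cdot 2116 \cdot \frac{1}{37674} = -4 + 8464 \cdot \frac{1}{37674} = -4 + \frac{184}{819} = - \frac{3092}{819} \approx -3.7753$)
$K = 13407$
$\frac{u{\left(-81 \right)}}{30124} + \frac{U}{K} = \frac{133}{30124} - \frac{3092}{819 \cdot 13407} = 133 \cdot \frac{1}{30124} - \frac{3092}{10980333} = \frac{133}{30124} - \frac{3092}{10980333} = \frac{1367240881}{330771551292}$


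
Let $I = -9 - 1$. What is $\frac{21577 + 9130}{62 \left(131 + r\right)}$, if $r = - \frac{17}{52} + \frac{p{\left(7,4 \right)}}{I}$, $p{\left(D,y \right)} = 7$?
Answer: $\frac{3991910}{1047583} \approx 3.8106$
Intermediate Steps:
$I = -10$ ($I = -9 - 1 = -10$)
$r = - \frac{267}{260}$ ($r = - \frac{17}{52} + \frac{7}{-10} = \left(-17\right) \frac{1}{52} + 7 \left(- \frac{1}{10}\right) = - \frac{17}{52} - \frac{7}{10} = - \frac{267}{260} \approx -1.0269$)
$\frac{21577 + 9130}{62 \left(131 + r\right)} = \frac{21577 + 9130}{62 \left(131 - \frac{267}{260}\right)} = \frac{30707}{62 \cdot \frac{33793}{260}} = \frac{30707}{\frac{1047583}{130}} = 30707 \cdot \frac{130}{1047583} = \frac{3991910}{1047583}$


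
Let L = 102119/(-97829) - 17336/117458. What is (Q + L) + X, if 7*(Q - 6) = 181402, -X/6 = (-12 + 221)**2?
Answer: -863463709188049/3656163217 ≈ -2.3617e+5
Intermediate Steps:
L = -622302593/522309031 (L = 102119*(-1/97829) - 17336*1/117458 = -102119/97829 - 788/5339 = -622302593/522309031 ≈ -1.1914)
X = -262086 (X = -6*(-12 + 221)**2 = -6*209**2 = -6*43681 = -262086)
Q = 181444/7 (Q = 6 + (1/7)*181402 = 6 + 181402/7 = 181444/7 ≈ 25921.)
(Q + L) + X = (181444/7 - 622302593/522309031) - 262086 = 94765483702613/3656163217 - 262086 = -863463709188049/3656163217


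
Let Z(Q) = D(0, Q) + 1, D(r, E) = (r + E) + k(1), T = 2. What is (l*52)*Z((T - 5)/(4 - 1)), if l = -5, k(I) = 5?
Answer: -1300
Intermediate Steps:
D(r, E) = 5 + E + r (D(r, E) = (r + E) + 5 = (E + r) + 5 = 5 + E + r)
Z(Q) = 6 + Q (Z(Q) = (5 + Q + 0) + 1 = (5 + Q) + 1 = 6 + Q)
(l*52)*Z((T - 5)/(4 - 1)) = (-5*52)*(6 + (2 - 5)/(4 - 1)) = -260*(6 - 3/3) = -260*(6 - 3*⅓) = -260*(6 - 1) = -260*5 = -1300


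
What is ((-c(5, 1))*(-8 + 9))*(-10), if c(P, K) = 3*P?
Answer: 150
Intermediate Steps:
((-c(5, 1))*(-8 + 9))*(-10) = ((-3*5)*(-8 + 9))*(-10) = (-1*15*1)*(-10) = -15*1*(-10) = -15*(-10) = 150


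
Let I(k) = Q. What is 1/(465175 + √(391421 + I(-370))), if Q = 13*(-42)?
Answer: 18607/8655495590 - √15635/43277477950 ≈ 2.1468e-6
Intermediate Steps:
Q = -546
I(k) = -546
1/(465175 + √(391421 + I(-370))) = 1/(465175 + √(391421 - 546)) = 1/(465175 + √390875) = 1/(465175 + 5*√15635)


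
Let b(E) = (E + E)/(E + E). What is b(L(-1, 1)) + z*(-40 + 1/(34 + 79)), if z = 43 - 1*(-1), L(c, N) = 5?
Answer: -198723/113 ≈ -1758.6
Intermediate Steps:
b(E) = 1 (b(E) = (2*E)/((2*E)) = (2*E)*(1/(2*E)) = 1)
z = 44 (z = 43 + 1 = 44)
b(L(-1, 1)) + z*(-40 + 1/(34 + 79)) = 1 + 44*(-40 + 1/(34 + 79)) = 1 + 44*(-40 + 1/113) = 1 + 44*(-4519/113) = 1 - 198836/113 = -198723/113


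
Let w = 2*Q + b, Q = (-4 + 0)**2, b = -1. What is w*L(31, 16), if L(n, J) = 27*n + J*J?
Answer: 33883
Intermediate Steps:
Q = 16 (Q = (-4)**2 = 16)
L(n, J) = J**2 + 27*n (L(n, J) = 27*n + J**2 = J**2 + 27*n)
w = 31 (w = 2*16 - 1 = 32 - 1 = 31)
w*L(31, 16) = 31*(16**2 + 27*31) = 31*(256 + 837) = 31*1093 = 33883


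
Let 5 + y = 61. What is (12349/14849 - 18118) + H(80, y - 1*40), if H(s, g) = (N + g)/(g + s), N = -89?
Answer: -25827179945/1425504 ≈ -18118.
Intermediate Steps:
y = 56 (y = -5 + 61 = 56)
H(s, g) = (-89 + g)/(g + s)
(12349/14849 - 18118) + H(80, y - 1*40) = (12349/14849 - 18118) + (-89 + (56 - 1*40))/((56 - 1*40) + 80) = (12349*(1/14849) - 18118) + (-89 + (56 - 40))/((56 - 40) + 80) = (12349/14849 - 18118) + (-89 + 16)/(16 + 80) = -269021833/14849 - 73/96 = -25827179945/1425504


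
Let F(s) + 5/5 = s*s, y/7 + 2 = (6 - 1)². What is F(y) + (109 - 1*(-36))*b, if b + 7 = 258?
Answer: 62315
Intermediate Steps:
b = 251 (b = -7 + 258 = 251)
y = 161 (y = -14 + 7*(6 - 1)² = -14 + 7*5² = -14 + 7*25 = -14 + 175 = 161)
F(s) = -1 + s² (F(s) = -1 + s*s = -1 + s²)
F(y) + (109 - 1*(-36))*b = (-1 + 161²) + (109 - 1*(-36))*251 = (-1 + 25921) + (109 + 36)*251 = 25920 + 145*251 = 25920 + 36395 = 62315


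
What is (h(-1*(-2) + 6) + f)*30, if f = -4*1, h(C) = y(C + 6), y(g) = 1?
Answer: -90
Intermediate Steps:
h(C) = 1
f = -4
(h(-1*(-2) + 6) + f)*30 = (1 - 4)*30 = -3*30 = -90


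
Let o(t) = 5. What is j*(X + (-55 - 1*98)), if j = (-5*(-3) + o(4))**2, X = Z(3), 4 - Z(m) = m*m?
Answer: -63200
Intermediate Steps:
Z(m) = 4 - m**2 (Z(m) = 4 - m*m = 4 - m**2)
X = -5 (X = 4 - 1*3**2 = 4 - 1*9 = 4 - 9 = -5)
j = 400 (j = (-5*(-3) + 5)**2 = (15 + 5)**2 = 20**2 = 400)
j*(X + (-55 - 1*98)) = 400*(-5 + (-55 - 1*98)) = 400*(-5 + (-55 - 98)) = 400*(-5 - 153) = 400*(-158) = -63200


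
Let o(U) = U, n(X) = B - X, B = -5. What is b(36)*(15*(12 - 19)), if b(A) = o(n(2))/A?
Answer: 245/12 ≈ 20.417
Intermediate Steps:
n(X) = -5 - X
b(A) = -7/A (b(A) = (-5 - 1*2)/A = (-5 - 2)/A = -7/A)
b(36)*(15*(12 - 19)) = (-7/36)*(15*(12 - 19)) = (-7*1/36)*(15*(-7)) = -7/36*(-105) = 245/12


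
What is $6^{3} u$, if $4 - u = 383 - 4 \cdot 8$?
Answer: $-74952$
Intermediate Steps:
$u = -347$ ($u = 4 - \left(383 - 4 \cdot 8\right) = 4 - \left(383 - 32\right) = 4 - 351 = -347$)
$6^{3} u = 6^{3} \left(-347\right) = 216 \left(-347\right) = -74952$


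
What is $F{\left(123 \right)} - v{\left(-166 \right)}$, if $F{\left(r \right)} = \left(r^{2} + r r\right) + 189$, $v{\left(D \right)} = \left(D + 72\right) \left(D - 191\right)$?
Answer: $-3111$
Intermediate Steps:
$v{\left(D \right)} = \left(-191 + D\right) \left(72 + D\right)$ ($v{\left(D \right)} = \left(72 + D\right) \left(-191 + D\right) = \left(-191 + D\right) \left(72 + D\right)$)
$F{\left(r \right)} = 189 + 2 r^{2}$ ($F{\left(r \right)} = \left(r^{2} + r^{2}\right) + 189 = 2 r^{2} + 189 = 189 + 2 r^{2}$)
$F{\left(123 \right)} - v{\left(-166 \right)} = \left(189 + 2 \cdot 123^{2}\right) - \left(-13752 + \left(-166\right)^{2} - -19754\right) = \left(189 + 2 \cdot 15129\right) - \left(-13752 + 27556 + 19754\right) = \left(189 + 30258\right) - 33558 = 30447 - 33558 = -3111$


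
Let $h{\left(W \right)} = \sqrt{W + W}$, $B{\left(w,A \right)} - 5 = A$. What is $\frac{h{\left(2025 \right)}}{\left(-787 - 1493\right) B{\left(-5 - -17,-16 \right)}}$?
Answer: $\frac{3 \sqrt{2}}{1672} \approx 0.0025375$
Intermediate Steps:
$B{\left(w,A \right)} = 5 + A$
$h{\left(W \right)} = \sqrt{2} \sqrt{W}$ ($h{\left(W \right)} = \sqrt{2 W} = \sqrt{2} \sqrt{W}$)
$\frac{h{\left(2025 \right)}}{\left(-787 - 1493\right) B{\left(-5 - -17,-16 \right)}} = \frac{\sqrt{2} \sqrt{2025}}{\left(-787 - 1493\right) \left(5 - 16\right)} = \frac{\sqrt{2} \cdot 45}{\left(-2280\right) \left(-11\right)} = \frac{45 \sqrt{2}}{25080} = 45 \sqrt{2} \cdot \frac{1}{25080} = \frac{3 \sqrt{2}}{1672}$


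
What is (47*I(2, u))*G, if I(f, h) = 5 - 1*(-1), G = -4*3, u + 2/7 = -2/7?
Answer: -3384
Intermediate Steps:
u = -4/7 (u = -2/7 - 2/7 = -4/7 ≈ -0.57143)
G = -12
I(f, h) = 6 (I(f, h) = 5 + 1 = 6)
(47*I(2, u))*G = (47*6)*(-12) = 282*(-12) = -3384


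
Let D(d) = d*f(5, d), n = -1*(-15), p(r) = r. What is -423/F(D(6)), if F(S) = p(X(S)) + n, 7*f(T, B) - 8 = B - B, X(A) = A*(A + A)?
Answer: -6909/1781 ≈ -3.8793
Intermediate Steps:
X(A) = 2*A² (X(A) = A*(2*A) = 2*A²)
n = 15
f(T, B) = 8/7 (f(T, B) = 8/7 + (B - B)/7 = 8/7 + (⅐)*0 = 8/7 + 0 = 8/7)
D(d) = 8*d/7 (D(d) = d*(8/7) = 8*d/7)
F(S) = 15 + 2*S² (F(S) = 2*S² + 15 = 15 + 2*S²)
-423/F(D(6)) = -423/(15 + 2*((8/7)*6)²) = -423/(15 + 2*(48/7)²) = -423/(15 + 2*(2304/49)) = -423/(15 + 4608/49) = -423/5343/49 = -423*49/5343 = -6909/1781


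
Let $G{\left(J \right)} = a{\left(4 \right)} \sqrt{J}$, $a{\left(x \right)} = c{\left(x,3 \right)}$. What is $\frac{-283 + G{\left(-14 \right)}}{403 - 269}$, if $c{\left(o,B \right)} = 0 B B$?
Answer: $- \frac{283}{134} \approx -2.1119$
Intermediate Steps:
$c{\left(o,B \right)} = 0$ ($c{\left(o,B \right)} = 0 B = 0$)
$a{\left(x \right)} = 0$
$G{\left(J \right)} = 0$ ($G{\left(J \right)} = 0 \sqrt{J} = 0$)
$\frac{-283 + G{\left(-14 \right)}}{403 - 269} = \frac{-283 + 0}{403 - 269} = - \frac{283}{134}$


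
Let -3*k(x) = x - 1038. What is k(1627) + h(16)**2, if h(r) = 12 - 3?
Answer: -346/3 ≈ -115.33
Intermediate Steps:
k(x) = 346 - x/3 (k(x) = -(x - 1038)/3 = -(-1038 + x)/3 = 346 - x/3)
h(r) = 9
k(1627) + h(16)**2 = (346 - 1/3*1627) + 9**2 = (346 - 1627/3) + 81 = -589/3 + 81 = -346/3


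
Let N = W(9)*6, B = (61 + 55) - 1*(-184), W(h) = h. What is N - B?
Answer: -246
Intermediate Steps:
B = 300 (B = 116 + 184 = 300)
N = 54 (N = 9*6 = 54)
N - B = 54 - 1*300 = 54 - 300 = -246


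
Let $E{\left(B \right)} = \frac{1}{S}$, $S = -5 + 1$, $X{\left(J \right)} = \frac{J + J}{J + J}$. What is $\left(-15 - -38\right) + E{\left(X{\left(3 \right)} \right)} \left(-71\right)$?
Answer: $\frac{163}{4} \approx 40.75$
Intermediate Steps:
$X{\left(J \right)} = 1$ ($X{\left(J \right)} = \frac{2 J}{2 J} = 2 J \frac{1}{2 J} = 1$)
$S = -4$
$E{\left(B \right)} = - \frac{1}{4}$ ($E{\left(B \right)} = \frac{1}{-4} = - \frac{1}{4}$)
$\left(-15 - -38\right) + E{\left(X{\left(3 \right)} \right)} \left(-71\right) = \left(-15 - -38\right) - - \frac{71}{4} = \left(-15 + 38\right) + \frac{71}{4} = 23 + \frac{71}{4} = \frac{163}{4}$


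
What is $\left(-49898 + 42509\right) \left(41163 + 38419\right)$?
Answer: $-588031398$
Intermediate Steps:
$\left(-49898 + 42509\right) \left(41163 + 38419\right) = \left(-7389\right) 79582 = -588031398$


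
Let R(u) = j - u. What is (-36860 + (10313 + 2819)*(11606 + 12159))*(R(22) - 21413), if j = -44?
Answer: -6702417132480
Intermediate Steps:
R(u) = -44 - u
(-36860 + (10313 + 2819)*(11606 + 12159))*(R(22) - 21413) = (-36860 + (10313 + 2819)*(11606 + 12159))*((-44 - 1*22) - 21413) = (-36860 + 13132*23765)*((-44 - 22) - 21413) = (-36860 + 312081980)*(-66 - 21413) = 312045120*(-21479) = -6702417132480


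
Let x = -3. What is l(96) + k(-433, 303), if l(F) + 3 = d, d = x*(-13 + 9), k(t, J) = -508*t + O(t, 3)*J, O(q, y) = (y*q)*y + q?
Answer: -1092017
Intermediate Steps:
O(q, y) = q + q*y**2 (O(q, y) = (q*y)*y + q = q*y**2 + q = q + q*y**2)
k(t, J) = -508*t + 10*J*t (k(t, J) = -508*t + (t*(1 + 3**2))*J = -508*t + (t*(1 + 9))*J = -508*t + (t*10)*J = -508*t + (10*t)*J = -508*t + 10*J*t)
d = 12 (d = -3*(-13 + 9) = -3*(-4) = 12)
l(F) = 9 (l(F) = -3 + 12 = 9)
l(96) + k(-433, 303) = 9 + 2*(-433)*(-254 + 5*303) = 9 + 2*(-433)*(-254 + 1515) = 9 + 2*(-433)*1261 = 9 - 1092026 = -1092017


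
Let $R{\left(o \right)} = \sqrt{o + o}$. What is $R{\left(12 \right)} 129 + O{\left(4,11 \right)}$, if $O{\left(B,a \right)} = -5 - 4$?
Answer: $-9 + 258 \sqrt{6} \approx 622.97$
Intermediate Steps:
$R{\left(o \right)} = \sqrt{2} \sqrt{o}$ ($R{\left(o \right)} = \sqrt{2 o} = \sqrt{2} \sqrt{o}$)
$O{\left(B,a \right)} = -9$
$R{\left(12 \right)} 129 + O{\left(4,11 \right)} = \sqrt{2} \sqrt{12} \cdot 129 - 9 = \sqrt{2} \cdot 2 \sqrt{3} \cdot 129 - 9 = 2 \sqrt{6} \cdot 129 - 9 = 258 \sqrt{6} - 9 = -9 + 258 \sqrt{6}$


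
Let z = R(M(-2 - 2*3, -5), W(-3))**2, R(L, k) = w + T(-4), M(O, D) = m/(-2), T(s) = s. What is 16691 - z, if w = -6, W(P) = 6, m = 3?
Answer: 16591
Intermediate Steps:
M(O, D) = -3/2 (M(O, D) = 3/(-2) = 3*(-1/2) = -3/2)
R(L, k) = -10 (R(L, k) = -6 - 4 = -10)
z = 100 (z = (-10)**2 = 100)
16691 - z = 16691 - 1*100 = 16691 - 100 = 16591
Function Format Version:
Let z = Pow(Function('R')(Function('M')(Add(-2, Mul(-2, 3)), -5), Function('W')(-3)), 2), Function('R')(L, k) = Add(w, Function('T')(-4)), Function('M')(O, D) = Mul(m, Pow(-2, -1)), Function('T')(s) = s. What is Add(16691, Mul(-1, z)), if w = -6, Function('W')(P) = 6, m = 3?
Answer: 16591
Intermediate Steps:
Function('M')(O, D) = Rational(-3, 2) (Function('M')(O, D) = Mul(3, Pow(-2, -1)) = Mul(3, Rational(-1, 2)) = Rational(-3, 2))
Function('R')(L, k) = -10 (Function('R')(L, k) = Add(-6, -4) = -10)
z = 100 (z = Pow(-10, 2) = 100)
Add(16691, Mul(-1, z)) = Add(16691, Mul(-1, 100)) = Add(16691, -100) = 16591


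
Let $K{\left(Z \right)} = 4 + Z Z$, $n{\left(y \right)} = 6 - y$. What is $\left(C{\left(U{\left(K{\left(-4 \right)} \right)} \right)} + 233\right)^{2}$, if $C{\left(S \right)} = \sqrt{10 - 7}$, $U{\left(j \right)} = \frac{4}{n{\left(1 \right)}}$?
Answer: $\left(233 + \sqrt{3}\right)^{2} \approx 55099.0$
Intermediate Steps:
$K{\left(Z \right)} = 4 + Z^{2}$
$U{\left(j \right)} = \frac{4}{5}$ ($U{\left(j \right)} = \frac{4}{6 - 1} = \frac{4}{5}$)
$C{\left(S \right)} = \sqrt{3}$
$\left(C{\left(U{\left(K{\left(-4 \right)} \right)} \right)} + 233\right)^{2} = \left(\sqrt{3} + 233\right)^{2} = \left(233 + \sqrt{3}\right)^{2}$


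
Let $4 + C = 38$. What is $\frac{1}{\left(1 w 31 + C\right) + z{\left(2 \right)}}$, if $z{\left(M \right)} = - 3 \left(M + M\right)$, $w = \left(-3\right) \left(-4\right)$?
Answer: $\frac{1}{394} \approx 0.0025381$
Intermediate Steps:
$C = 34$ ($C = -4 + 38 = 34$)
$w = 12$
$z{\left(M \right)} = - 6 M$ ($z{\left(M \right)} = - 3 \cdot 2 M = - 6 M$)
$\frac{1}{\left(1 w 31 + C\right) + z{\left(2 \right)}} = \frac{1}{\left(1 \cdot 12 \cdot 31 + 34\right) - 12} = \frac{1}{\left(12 \cdot 31 + 34\right) - 12} = \frac{1}{\left(372 + 34\right) - 12} = \frac{1}{406 - 12} = \frac{1}{394}$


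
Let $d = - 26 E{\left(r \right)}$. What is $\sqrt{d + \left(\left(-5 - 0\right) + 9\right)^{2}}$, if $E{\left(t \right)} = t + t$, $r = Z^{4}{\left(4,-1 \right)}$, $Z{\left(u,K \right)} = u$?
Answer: $4 i \sqrt{831} \approx 115.31 i$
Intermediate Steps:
$r = 256$ ($r = 4^{4} = 256$)
$E{\left(t \right)} = 2 t$
$d = -13312$ ($d = - 26 \cdot 2 \cdot 256 = \left(-26\right) 512 = -13312$)
$\sqrt{d + \left(\left(-5 - 0\right) + 9\right)^{2}} = \sqrt{-13312 + \left(\left(-5 - 0\right) + 9\right)^{2}} = \sqrt{-13312 + \left(\left(-5 + 0\right) + 9\right)^{2}} = \sqrt{-13312 + \left(-5 + 9\right)^{2}} = \sqrt{-13312 + 4^{2}} = \sqrt{-13312 + 16} = \sqrt{-13296} = 4 i \sqrt{831}$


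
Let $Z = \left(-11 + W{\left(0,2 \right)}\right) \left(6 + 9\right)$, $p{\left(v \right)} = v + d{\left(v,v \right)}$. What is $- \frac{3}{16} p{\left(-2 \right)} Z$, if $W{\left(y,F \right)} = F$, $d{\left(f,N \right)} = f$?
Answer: $- \frac{405}{4} \approx -101.25$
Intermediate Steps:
$p{\left(v \right)} = 2 v$ ($p{\left(v \right)} = v + v = 2 v$)
$Z = -135$ ($Z = \left(-11 + 2\right) \left(6 + 9\right) = \left(-9\right) 15 = -135$)
$- \frac{3}{16} p{\left(-2 \right)} Z = - \frac{3}{16} \cdot 2 \left(-2\right) \left(-135\right) = \left(-3\right) \frac{1}{16} \left(-4\right) \left(-135\right) = \left(- \frac{3}{16}\right) \left(-4\right) \left(-135\right) = \frac{3}{4} \left(-135\right) = - \frac{405}{4}$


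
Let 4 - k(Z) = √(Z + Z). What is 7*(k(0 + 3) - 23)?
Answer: -133 - 7*√6 ≈ -150.15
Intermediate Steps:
k(Z) = 4 - √2*√Z (k(Z) = 4 - √(Z + Z) = 4 - √(2*Z) = 4 - √2*√Z)
7*(k(0 + 3) - 23) = 7*((4 - √2*√(0 + 3)) - 23) = 7*((4 - √2*√3) - 23) = 7*((4 - √6) - 23) = 7*(-19 - √6) = -133 - 7*√6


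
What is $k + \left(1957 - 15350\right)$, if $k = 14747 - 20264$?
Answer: $-18910$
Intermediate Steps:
$k = -5517$
$k + \left(1957 - 15350\right) = -5517 + \left(1957 - 15350\right) = -5517 - 13393 = -18910$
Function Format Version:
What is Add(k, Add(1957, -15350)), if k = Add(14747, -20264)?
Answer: -18910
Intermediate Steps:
k = -5517
Add(k, Add(1957, -15350)) = Add(-5517, Add(1957, -15350)) = Add(-5517, -13393) = -18910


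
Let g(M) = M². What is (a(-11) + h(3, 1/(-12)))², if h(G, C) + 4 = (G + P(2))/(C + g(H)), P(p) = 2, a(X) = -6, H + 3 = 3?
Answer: 4900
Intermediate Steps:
H = 0 (H = -3 + 3 = 0)
h(G, C) = -4 + (2 + G)/C (h(G, C) = -4 + (G + 2)/(C + 0²) = -4 + (2 + G)/(C + 0) = -4 + (2 + G)/C)
(a(-11) + h(3, 1/(-12)))² = (-6 + (2 + 3 - 4/(-12))/(1/(-12)))² = (-6 + (2 + 3 - 4*(-1/12))/(-1/12))² = (-6 - 12*(2 + 3 + ⅓))² = (-6 - 12*16/3)² = (-6 - 64)² = (-70)² = 4900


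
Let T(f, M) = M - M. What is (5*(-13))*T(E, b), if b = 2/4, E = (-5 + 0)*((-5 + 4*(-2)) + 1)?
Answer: 0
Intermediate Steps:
E = 60 (E = -5*((-5 - 8) + 1) = -5*(-13 + 1) = -5*(-12) = 60)
b = 1/2 (b = 2*(1/4) = 1/2 ≈ 0.50000)
T(f, M) = 0
(5*(-13))*T(E, b) = (5*(-13))*0 = -65*0 = 0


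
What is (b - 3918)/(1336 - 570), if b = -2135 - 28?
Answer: -6081/766 ≈ -7.9386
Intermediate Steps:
b = -2163
(b - 3918)/(1336 - 570) = (-2163 - 3918)/(1336 - 570) = -6081/766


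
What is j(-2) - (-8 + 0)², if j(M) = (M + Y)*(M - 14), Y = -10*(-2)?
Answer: -352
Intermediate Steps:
Y = 20
j(M) = (-14 + M)*(20 + M) (j(M) = (M + 20)*(M - 14) = (20 + M)*(-14 + M) = (-14 + M)*(20 + M))
j(-2) - (-8 + 0)² = (-280 + (-2)² + 6*(-2)) - (-8 + 0)² = (-280 + 4 - 12) - 1*(-8)² = -288 - 1*64 = -288 - 64 = -352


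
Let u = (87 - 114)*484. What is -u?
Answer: 13068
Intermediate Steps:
u = -13068 (u = -27*484 = -13068)
-u = -1*(-13068) = 13068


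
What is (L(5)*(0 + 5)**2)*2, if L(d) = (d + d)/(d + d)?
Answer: 50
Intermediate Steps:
L(d) = 1 (L(d) = (2*d)/((2*d)) = (2*d)*(1/(2*d)) = 1)
(L(5)*(0 + 5)**2)*2 = (1*(0 + 5)**2)*2 = (1*5**2)*2 = (1*25)*2 = 25*2 = 50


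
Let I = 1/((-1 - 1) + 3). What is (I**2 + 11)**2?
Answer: 144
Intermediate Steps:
I = 1 (I = 1/(-2 + 3) = 1/1 = 1)
(I**2 + 11)**2 = (1**2 + 11)**2 = (1 + 11)**2 = 12**2 = 144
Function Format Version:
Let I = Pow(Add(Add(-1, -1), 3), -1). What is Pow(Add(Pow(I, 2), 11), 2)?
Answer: 144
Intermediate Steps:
I = 1 (I = Pow(Add(-2, 3), -1) = Pow(1, -1) = 1)
Pow(Add(Pow(I, 2), 11), 2) = Pow(Add(Pow(1, 2), 11), 2) = Pow(Add(1, 11), 2) = Pow(12, 2) = 144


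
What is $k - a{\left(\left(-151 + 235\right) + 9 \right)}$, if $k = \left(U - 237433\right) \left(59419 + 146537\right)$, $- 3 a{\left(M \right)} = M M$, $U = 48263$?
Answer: $-38960693637$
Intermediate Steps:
$a{\left(M \right)} = - \frac{M^{2}}{3}$ ($a{\left(M \right)} = - \frac{M M}{3} = - \frac{M^{2}}{3}$)
$k = -38960696520$ ($k = \left(48263 - 237433\right) \left(59419 + 146537\right) = \left(-189170\right) 205956 = -38960696520$)
$k - a{\left(\left(-151 + 235\right) + 9 \right)} = -38960696520 - - \frac{\left(\left(-151 + 235\right) + 9\right)^{2}}{3} = -38960696520 - - \frac{\left(84 + 9\right)^{2}}{3} = -38960696520 - - \frac{93^{2}}{3} = -38960696520 - \left(- \frac{1}{3}\right) 8649 = -38960696520 - -2883 = -38960696520 + 2883 = -38960693637$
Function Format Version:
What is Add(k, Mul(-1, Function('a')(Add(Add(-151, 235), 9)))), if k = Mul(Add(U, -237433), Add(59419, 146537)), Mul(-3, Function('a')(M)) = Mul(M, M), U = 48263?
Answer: -38960693637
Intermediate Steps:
Function('a')(M) = Mul(Rational(-1, 3), Pow(M, 2)) (Function('a')(M) = Mul(Rational(-1, 3), Mul(M, M)) = Mul(Rational(-1, 3), Pow(M, 2)))
k = -38960696520 (k = Mul(Add(48263, -237433), Add(59419, 146537)) = Mul(-189170, 205956) = -38960696520)
Add(k, Mul(-1, Function('a')(Add(Add(-151, 235), 9)))) = Add(-38960696520, Mul(-1, Mul(Rational(-1, 3), Pow(Add(Add(-151, 235), 9), 2)))) = Add(-38960696520, Mul(-1, Mul(Rational(-1, 3), Pow(Add(84, 9), 2)))) = Add(-38960696520, Mul(-1, Mul(Rational(-1, 3), Pow(93, 2)))) = Add(-38960696520, Mul(-1, Mul(Rational(-1, 3), 8649))) = Add(-38960696520, Mul(-1, -2883)) = Add(-38960696520, 2883) = -38960693637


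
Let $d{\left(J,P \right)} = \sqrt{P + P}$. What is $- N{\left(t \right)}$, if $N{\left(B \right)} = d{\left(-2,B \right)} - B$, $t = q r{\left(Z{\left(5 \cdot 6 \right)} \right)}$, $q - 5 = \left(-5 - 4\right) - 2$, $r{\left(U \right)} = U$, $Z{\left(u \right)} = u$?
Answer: $-180 - 6 i \sqrt{10} \approx -180.0 - 18.974 i$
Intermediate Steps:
$d{\left(J,P \right)} = \sqrt{2} \sqrt{P}$ ($d{\left(J,P \right)} = \sqrt{2 P} = \sqrt{2} \sqrt{P}$)
$q = -6$ ($q = 5 - 11 = -6$)
$t = -180$ ($t = - 6 \cdot 5 \cdot 6 = \left(-6\right) 30 = -180$)
$N{\left(B \right)} = - B + \sqrt{2} \sqrt{B}$ ($N{\left(B \right)} = \sqrt{2} \sqrt{B} - B = - B + \sqrt{2} \sqrt{B}$)
$- N{\left(t \right)} = - (\left(-1\right) \left(-180\right) + \sqrt{2} \sqrt{-180}) = - (180 + \sqrt{2} \cdot 6 i \sqrt{5}) = - (180 + 6 i \sqrt{10}) = -180 - 6 i \sqrt{10}$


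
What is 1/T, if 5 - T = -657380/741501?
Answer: 741501/4364885 ≈ 0.16988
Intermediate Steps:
T = 4364885/741501 (T = 5 - (-657380)/741501 = 5 - 1*(-657380/741501) = 5 + 657380/741501 = 4364885/741501 ≈ 5.8866)
1/T = 1/(4364885/741501) = 741501/4364885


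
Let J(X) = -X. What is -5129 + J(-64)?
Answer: -5065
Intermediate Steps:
-5129 + J(-64) = -5129 - 1*(-64) = -5129 + 64 = -5065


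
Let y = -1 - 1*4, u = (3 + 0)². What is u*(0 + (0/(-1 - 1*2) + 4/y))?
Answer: -36/5 ≈ -7.2000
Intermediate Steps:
u = 9 (u = 3² = 9)
y = -5 (y = -1*1 - 4 = -1 - 4 = -5)
u*(0 + (0/(-1 - 1*2) + 4/y)) = 9*(0 + (0/(-1 - 1*2) + 4/(-5))) = 9*(0 + (0/(-1 - 2) + 4*(-⅕))) = 9*(0 + (0/(-3) - ⅘)) = 9*(0 + (0*(-⅓) - ⅘)) = 9*(0 + (0 - ⅘)) = 9*(0 - ⅘) = 9*(-⅘) = -36/5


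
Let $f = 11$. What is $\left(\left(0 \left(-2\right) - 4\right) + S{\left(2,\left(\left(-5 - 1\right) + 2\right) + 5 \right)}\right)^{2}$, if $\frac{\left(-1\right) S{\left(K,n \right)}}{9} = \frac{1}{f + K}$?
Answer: $\frac{3721}{169} \approx 22.018$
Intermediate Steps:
$S{\left(K,n \right)} = - \frac{9}{11 + K}$
$\left(\left(0 \left(-2\right) - 4\right) + S{\left(2,\left(\left(-5 - 1\right) + 2\right) + 5 \right)}\right)^{2} = \left(\left(0 \left(-2\right) - 4\right) - \frac{9}{11 + 2}\right)^{2} = \left(\left(0 - 4\right) - \frac{9}{13}\right)^{2} = \left(-4 - \frac{9}{13}\right)^{2} = \left(- \frac{61}{13}\right)^{2} = \frac{3721}{169}$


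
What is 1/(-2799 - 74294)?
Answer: -1/77093 ≈ -1.2971e-5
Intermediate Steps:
1/(-2799 - 74294) = 1/(-77093) = -1/77093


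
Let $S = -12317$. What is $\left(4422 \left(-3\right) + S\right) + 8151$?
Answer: $-17432$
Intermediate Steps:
$\left(4422 \left(-3\right) + S\right) + 8151 = \left(4422 \left(-3\right) - 12317\right) + 8151 = \left(-13266 - 12317\right) + 8151 = -25583 + 8151 = -17432$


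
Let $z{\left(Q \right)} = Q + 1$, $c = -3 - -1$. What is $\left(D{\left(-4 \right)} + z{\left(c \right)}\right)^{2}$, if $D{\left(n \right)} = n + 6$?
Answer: $1$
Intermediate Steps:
$c = -2$ ($c = -3 + 1 = -2$)
$z{\left(Q \right)} = 1 + Q$
$D{\left(n \right)} = 6 + n$
$\left(D{\left(-4 \right)} + z{\left(c \right)}\right)^{2} = \left(\left(6 - 4\right) + \left(1 - 2\right)\right)^{2} = \left(2 - 1\right)^{2} = 1^{2} = 1$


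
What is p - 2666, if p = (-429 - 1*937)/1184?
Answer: -1578955/592 ≈ -2667.2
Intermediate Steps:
p = -683/592 (p = (-429 - 937)*(1/1184) = -1366*1/1184 = -683/592 ≈ -1.1537)
p - 2666 = -683/592 - 2666 = -1578955/592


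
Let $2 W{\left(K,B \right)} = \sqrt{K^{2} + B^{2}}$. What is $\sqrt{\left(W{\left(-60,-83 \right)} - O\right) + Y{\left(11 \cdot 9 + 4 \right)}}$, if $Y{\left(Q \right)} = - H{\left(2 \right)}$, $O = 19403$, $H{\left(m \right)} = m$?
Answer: $\frac{\sqrt{-77620 + 2 \sqrt{10489}}}{2} \approx 139.12 i$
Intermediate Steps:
$W{\left(K,B \right)} = \frac{\sqrt{B^{2} + K^{2}}}{2}$ ($W{\left(K,B \right)} = \frac{\sqrt{K^{2} + B^{2}}}{2} = \frac{\sqrt{B^{2} + K^{2}}}{2}$)
$Y{\left(Q \right)} = -2$ ($Y{\left(Q \right)} = \left(-1\right) 2 = -2$)
$\sqrt{\left(W{\left(-60,-83 \right)} - O\right) + Y{\left(11 \cdot 9 + 4 \right)}} = \sqrt{\left(\frac{\sqrt{\left(-83\right)^{2} + \left(-60\right)^{2}}}{2} - 19403\right) - 2} = \sqrt{\left(\frac{\sqrt{6889 + 3600}}{2} - 19403\right) - 2} = \sqrt{\left(\frac{\sqrt{10489}}{2} - 19403\right) - 2} = \sqrt{\left(-19403 + \frac{\sqrt{10489}}{2}\right) - 2} = \sqrt{-19405 + \frac{\sqrt{10489}}{2}}$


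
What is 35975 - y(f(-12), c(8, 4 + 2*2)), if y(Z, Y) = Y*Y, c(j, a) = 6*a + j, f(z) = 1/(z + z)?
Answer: 32839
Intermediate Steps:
f(z) = 1/(2*z)
c(j, a) = j + 6*a
y(Z, Y) = Y²
35975 - y(f(-12), c(8, 4 + 2*2)) = 35975 - (8 + 6*(4 + 2*2))² = 35975 - (8 + 6*(4 + 4))² = 35975 - (8 + 6*8)² = 35975 - (8 + 48)² = 35975 - 1*56² = 35975 - 1*3136 = 35975 - 3136 = 32839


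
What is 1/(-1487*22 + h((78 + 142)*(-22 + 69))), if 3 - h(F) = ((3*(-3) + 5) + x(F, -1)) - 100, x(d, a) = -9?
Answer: -1/32598 ≈ -3.0677e-5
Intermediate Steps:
h(F) = 116 (h(F) = 3 - (((3*(-3) + 5) - 9) - 100) = 3 - (((-9 + 5) - 9) - 100) = 3 - ((-4 - 9) - 100) = 3 - (-13 - 100) = 3 - 1*(-113) = 3 + 113 = 116)
1/(-1487*22 + h((78 + 142)*(-22 + 69))) = 1/(-1487*22 + 116) = 1/(-32714 + 116) = 1/(-32598) = -1/32598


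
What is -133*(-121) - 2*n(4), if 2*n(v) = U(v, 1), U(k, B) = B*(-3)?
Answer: 16096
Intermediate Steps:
U(k, B) = -3*B
n(v) = -3/2 (n(v) = (-3*1)/2 = (1/2)*(-3) = -3/2)
-133*(-121) - 2*n(4) = -133*(-121) - 2*(-3/2) = 16093 + 3 = 16096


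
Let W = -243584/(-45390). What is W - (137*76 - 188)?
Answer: -231911888/22695 ≈ -10219.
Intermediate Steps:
W = 121792/22695 (W = -243584*(-1/45390) = 121792/22695 ≈ 5.3665)
W - (137*76 - 188) = 121792/22695 - (137*76 - 188) = 121792/22695 - (10412 - 188) = 121792/22695 - 1*10224 = 121792/22695 - 10224 = -231911888/22695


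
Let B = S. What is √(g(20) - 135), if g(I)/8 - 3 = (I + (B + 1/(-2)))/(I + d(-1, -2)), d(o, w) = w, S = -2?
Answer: I*√929/3 ≈ 10.16*I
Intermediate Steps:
B = -2
g(I) = 24 + 8*(-5/2 + I)/(-2 + I) (g(I) = 24 + 8*((I + (-2 + 1/(-2)))/(I - 2)) = 24 + 8*((I + (-2 - ½))/(-2 + I)) = 24 + 8*((I - 5/2)/(-2 + I)) = 24 + 8*((-5/2 + I)/(-2 + I)) = 24 + 8*(-5/2 + I)/(-2 + I))
√(g(20) - 135) = √(4*(-17 + 8*20)/(-2 + 20) - 135) = √(4*(-17 + 160)/18 - 135) = √(4*(1/18)*143 - 135) = √(286/9 - 135) = √(-929/9) = I*√929/3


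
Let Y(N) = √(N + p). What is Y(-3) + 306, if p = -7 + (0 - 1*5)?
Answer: 306 + I*√15 ≈ 306.0 + 3.873*I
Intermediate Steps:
p = -12 (p = -7 + (0 - 5) = -7 - 5 = -12)
Y(N) = √(-12 + N) (Y(N) = √(N - 12) = √(-12 + N))
Y(-3) + 306 = √(-12 - 3) + 306 = √(-15) + 306 = I*√15 + 306 = 306 + I*√15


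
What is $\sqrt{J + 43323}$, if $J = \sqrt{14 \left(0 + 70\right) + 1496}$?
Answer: $\sqrt{43323 + 2 \sqrt{619}} \approx 208.26$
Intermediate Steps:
$J = 2 \sqrt{619}$ ($J = \sqrt{14 \cdot 70 + 1496} = \sqrt{980 + 1496} = \sqrt{2476} = 2 \sqrt{619} \approx 49.759$)
$\sqrt{J + 43323} = \sqrt{2 \sqrt{619} + 43323} = \sqrt{43323 + 2 \sqrt{619}}$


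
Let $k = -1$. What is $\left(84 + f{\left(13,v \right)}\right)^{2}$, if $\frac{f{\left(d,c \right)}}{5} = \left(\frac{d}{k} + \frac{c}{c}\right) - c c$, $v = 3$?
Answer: $441$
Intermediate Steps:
$f{\left(d,c \right)} = 5 - 5 d - 5 c^{2}$ ($f{\left(d,c \right)} = 5 \left(\left(\frac{d}{-1} + \frac{c}{c}\right) - c c\right) = 5 \left(\left(d \left(-1\right) + 1\right) - c^{2}\right) = 5 \left(\left(- d + 1\right) - c^{2}\right) = 5 \left(\left(1 - d\right) - c^{2}\right) = 5 \left(1 - d - c^{2}\right) = 5 - 5 d - 5 c^{2}$)
$\left(84 + f{\left(13,v \right)}\right)^{2} = \left(84 - \left(60 + 45\right)\right)^{2} = \left(84 - 105\right)^{2} = \left(-21\right)^{2} = 441$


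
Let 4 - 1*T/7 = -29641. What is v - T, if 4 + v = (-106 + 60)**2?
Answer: -205403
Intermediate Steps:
T = 207515 (T = 28 - 7*(-29641) = 28 + 207487 = 207515)
v = 2112 (v = -4 + (-106 + 60)**2 = -4 + (-46)**2 = -4 + 2116 = 2112)
v - T = 2112 - 1*207515 = 2112 - 207515 = -205403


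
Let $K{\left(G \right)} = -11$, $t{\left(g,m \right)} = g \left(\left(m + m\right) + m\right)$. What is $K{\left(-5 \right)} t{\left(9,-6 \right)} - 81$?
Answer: $1701$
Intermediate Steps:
$t{\left(g,m \right)} = 3 g m$ ($t{\left(g,m \right)} = g \left(2 m + m\right) = g 3 m = 3 g m$)
$K{\left(-5 \right)} t{\left(9,-6 \right)} - 81 = - 11 \cdot 3 \cdot 9 \left(-6\right) - 81 = \left(-11\right) \left(-162\right) - 81 = 1782 - 81 = 1701$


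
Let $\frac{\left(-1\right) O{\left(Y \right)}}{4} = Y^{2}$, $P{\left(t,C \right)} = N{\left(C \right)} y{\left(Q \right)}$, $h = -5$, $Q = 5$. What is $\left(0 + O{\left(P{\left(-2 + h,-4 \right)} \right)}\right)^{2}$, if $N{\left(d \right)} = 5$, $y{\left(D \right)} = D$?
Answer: $6250000$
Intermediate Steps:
$P{\left(t,C \right)} = 25$ ($P{\left(t,C \right)} = 5 \cdot 5 = 25$)
$O{\left(Y \right)} = - 4 Y^{2}$
$\left(0 + O{\left(P{\left(-2 + h,-4 \right)} \right)}\right)^{2} = \left(0 - 4 \cdot 25^{2}\right)^{2} = \left(0 - 2500\right)^{2} = \left(-2500\right)^{2} = 6250000$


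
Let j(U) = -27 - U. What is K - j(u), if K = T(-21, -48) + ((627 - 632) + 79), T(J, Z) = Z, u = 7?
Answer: 60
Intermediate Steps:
K = 26 (K = -48 + ((627 - 632) + 79) = -48 + (-5 + 79) = -48 + 74 = 26)
K - j(u) = 26 - (-27 - 1*7) = 26 - (-27 - 7) = 26 - 1*(-34) = 26 + 34 = 60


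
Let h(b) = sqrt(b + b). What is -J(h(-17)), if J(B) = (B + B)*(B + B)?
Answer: 136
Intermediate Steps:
h(b) = sqrt(2)*sqrt(b) (h(b) = sqrt(2*b) = sqrt(2)*sqrt(b))
J(B) = 4*B**2 (J(B) = (2*B)*(2*B) = 4*B**2)
-J(h(-17)) = -4*(sqrt(2)*sqrt(-17))**2 = -4*(sqrt(2)*(I*sqrt(17)))**2 = -4*(I*sqrt(34))**2 = -4*(-34) = -1*(-136) = 136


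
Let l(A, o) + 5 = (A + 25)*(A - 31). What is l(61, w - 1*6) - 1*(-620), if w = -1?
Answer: 3195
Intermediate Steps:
l(A, o) = -5 + (-31 + A)*(25 + A) (l(A, o) = -5 + (A + 25)*(A - 31) = -5 + (25 + A)*(-31 + A) = -5 + (-31 + A)*(25 + A))
l(61, w - 1*6) - 1*(-620) = (-780 + 61**2 - 6*61) - 1*(-620) = (-780 + 3721 - 366) + 620 = 2575 + 620 = 3195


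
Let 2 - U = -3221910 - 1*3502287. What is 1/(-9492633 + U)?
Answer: -1/2768434 ≈ -3.6121e-7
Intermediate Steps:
U = 6724199 (U = 2 - (-3221910 - 1*3502287) = 2 - (-3221910 - 3502287) = 2 - 1*(-6724197) = 2 + 6724197 = 6724199)
1/(-9492633 + U) = 1/(-9492633 + 6724199) = 1/(-2768434) = -1/2768434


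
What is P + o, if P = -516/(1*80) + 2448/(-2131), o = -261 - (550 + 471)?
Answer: -54962699/42620 ≈ -1289.6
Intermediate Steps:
o = -1282 (o = -261 - 1*1021 = -261 - 1021 = -1282)
P = -323859/42620 (P = -516/80 + 2448*(-1/2131) = -516*1/80 - 2448/2131 = -129/20 - 2448/2131 = -323859/42620 ≈ -7.5988)
P + o = -323859/42620 - 1282 = -54962699/42620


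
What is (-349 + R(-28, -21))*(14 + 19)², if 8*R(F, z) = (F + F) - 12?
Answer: -778635/2 ≈ -3.8932e+5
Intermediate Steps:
R(F, z) = -3/2 + F/4 (R(F, z) = ((F + F) - 12)/8 = (2*F - 12)/8 = (-12 + 2*F)/8 = -3/2 + F/4)
(-349 + R(-28, -21))*(14 + 19)² = (-349 + (-3/2 + (¼)*(-28)))*(14 + 19)² = (-349 + (-3/2 - 7))*33² = (-349 - 17/2)*1089 = -715/2*1089 = -778635/2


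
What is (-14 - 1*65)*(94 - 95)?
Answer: 79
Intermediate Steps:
(-14 - 1*65)*(94 - 95) = (-14 - 65)*(-1) = -79*(-1) = 79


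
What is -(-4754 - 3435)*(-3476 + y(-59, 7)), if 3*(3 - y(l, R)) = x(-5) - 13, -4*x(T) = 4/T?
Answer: -426081859/15 ≈ -2.8405e+7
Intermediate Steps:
x(T) = -1/T
y(l, R) = 109/15 (y(l, R) = 3 - (-1/(-5) - 13)/3 = 3 - (-1*(-⅕) - 13)/3 = 3 - (⅕ - 13)/3 = 3 - ⅓*(-64/5) = 3 + 64/15 = 109/15)
-(-4754 - 3435)*(-3476 + y(-59, 7)) = -(-4754 - 3435)*(-3476 + 109/15) = -(-8189)*(-52031)/15 = -1*426081859/15 = -426081859/15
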